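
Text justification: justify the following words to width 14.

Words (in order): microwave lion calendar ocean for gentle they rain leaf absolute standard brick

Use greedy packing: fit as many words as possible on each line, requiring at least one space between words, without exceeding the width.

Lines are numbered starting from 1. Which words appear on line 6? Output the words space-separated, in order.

Line 1: ['microwave', 'lion'] (min_width=14, slack=0)
Line 2: ['calendar', 'ocean'] (min_width=14, slack=0)
Line 3: ['for', 'gentle'] (min_width=10, slack=4)
Line 4: ['they', 'rain', 'leaf'] (min_width=14, slack=0)
Line 5: ['absolute'] (min_width=8, slack=6)
Line 6: ['standard', 'brick'] (min_width=14, slack=0)

Answer: standard brick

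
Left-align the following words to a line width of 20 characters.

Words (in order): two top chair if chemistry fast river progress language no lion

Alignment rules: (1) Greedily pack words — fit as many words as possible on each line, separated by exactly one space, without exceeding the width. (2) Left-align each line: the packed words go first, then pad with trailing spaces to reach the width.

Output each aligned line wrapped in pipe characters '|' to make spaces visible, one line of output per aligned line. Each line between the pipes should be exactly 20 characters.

Line 1: ['two', 'top', 'chair', 'if'] (min_width=16, slack=4)
Line 2: ['chemistry', 'fast', 'river'] (min_width=20, slack=0)
Line 3: ['progress', 'language', 'no'] (min_width=20, slack=0)
Line 4: ['lion'] (min_width=4, slack=16)

Answer: |two top chair if    |
|chemistry fast river|
|progress language no|
|lion                |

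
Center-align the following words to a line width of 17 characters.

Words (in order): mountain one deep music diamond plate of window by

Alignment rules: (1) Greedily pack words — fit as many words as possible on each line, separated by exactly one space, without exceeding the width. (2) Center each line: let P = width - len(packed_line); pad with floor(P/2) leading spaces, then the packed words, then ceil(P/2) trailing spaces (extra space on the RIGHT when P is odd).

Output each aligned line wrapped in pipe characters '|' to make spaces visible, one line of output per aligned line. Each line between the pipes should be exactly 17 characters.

Line 1: ['mountain', 'one', 'deep'] (min_width=17, slack=0)
Line 2: ['music', 'diamond'] (min_width=13, slack=4)
Line 3: ['plate', 'of', 'window'] (min_width=15, slack=2)
Line 4: ['by'] (min_width=2, slack=15)

Answer: |mountain one deep|
|  music diamond  |
| plate of window |
|       by        |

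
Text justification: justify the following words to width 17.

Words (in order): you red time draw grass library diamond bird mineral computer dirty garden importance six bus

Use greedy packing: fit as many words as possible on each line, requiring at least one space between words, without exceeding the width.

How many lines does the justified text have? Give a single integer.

Answer: 7

Derivation:
Line 1: ['you', 'red', 'time', 'draw'] (min_width=17, slack=0)
Line 2: ['grass', 'library'] (min_width=13, slack=4)
Line 3: ['diamond', 'bird'] (min_width=12, slack=5)
Line 4: ['mineral', 'computer'] (min_width=16, slack=1)
Line 5: ['dirty', 'garden'] (min_width=12, slack=5)
Line 6: ['importance', 'six'] (min_width=14, slack=3)
Line 7: ['bus'] (min_width=3, slack=14)
Total lines: 7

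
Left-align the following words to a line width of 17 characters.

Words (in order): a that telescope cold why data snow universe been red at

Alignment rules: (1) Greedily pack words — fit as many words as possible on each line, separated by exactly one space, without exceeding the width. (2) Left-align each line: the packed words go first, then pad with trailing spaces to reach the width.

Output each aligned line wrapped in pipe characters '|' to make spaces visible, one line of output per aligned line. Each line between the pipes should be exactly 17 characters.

Answer: |a that telescope |
|cold why data    |
|snow universe    |
|been red at      |

Derivation:
Line 1: ['a', 'that', 'telescope'] (min_width=16, slack=1)
Line 2: ['cold', 'why', 'data'] (min_width=13, slack=4)
Line 3: ['snow', 'universe'] (min_width=13, slack=4)
Line 4: ['been', 'red', 'at'] (min_width=11, slack=6)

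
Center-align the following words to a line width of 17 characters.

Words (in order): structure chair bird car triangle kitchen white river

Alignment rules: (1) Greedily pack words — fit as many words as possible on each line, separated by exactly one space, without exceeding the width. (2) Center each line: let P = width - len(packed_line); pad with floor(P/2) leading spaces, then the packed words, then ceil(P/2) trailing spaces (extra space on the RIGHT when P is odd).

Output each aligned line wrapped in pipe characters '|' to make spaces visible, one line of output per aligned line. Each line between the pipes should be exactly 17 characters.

Answer: | structure chair |
|bird car triangle|
|  kitchen white  |
|      river      |

Derivation:
Line 1: ['structure', 'chair'] (min_width=15, slack=2)
Line 2: ['bird', 'car', 'triangle'] (min_width=17, slack=0)
Line 3: ['kitchen', 'white'] (min_width=13, slack=4)
Line 4: ['river'] (min_width=5, slack=12)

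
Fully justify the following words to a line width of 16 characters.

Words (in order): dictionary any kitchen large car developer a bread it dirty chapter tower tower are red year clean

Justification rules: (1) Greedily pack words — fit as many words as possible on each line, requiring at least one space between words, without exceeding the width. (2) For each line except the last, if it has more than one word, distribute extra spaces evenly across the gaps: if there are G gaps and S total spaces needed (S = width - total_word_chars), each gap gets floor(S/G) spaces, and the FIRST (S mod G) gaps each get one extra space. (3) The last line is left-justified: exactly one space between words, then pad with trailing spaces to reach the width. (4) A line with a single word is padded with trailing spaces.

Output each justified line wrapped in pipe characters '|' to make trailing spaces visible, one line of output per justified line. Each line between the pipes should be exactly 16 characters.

Answer: |dictionary   any|
|kitchen    large|
|car  developer a|
|bread  it  dirty|
|chapter    tower|
|tower   are  red|
|year clean      |

Derivation:
Line 1: ['dictionary', 'any'] (min_width=14, slack=2)
Line 2: ['kitchen', 'large'] (min_width=13, slack=3)
Line 3: ['car', 'developer', 'a'] (min_width=15, slack=1)
Line 4: ['bread', 'it', 'dirty'] (min_width=14, slack=2)
Line 5: ['chapter', 'tower'] (min_width=13, slack=3)
Line 6: ['tower', 'are', 'red'] (min_width=13, slack=3)
Line 7: ['year', 'clean'] (min_width=10, slack=6)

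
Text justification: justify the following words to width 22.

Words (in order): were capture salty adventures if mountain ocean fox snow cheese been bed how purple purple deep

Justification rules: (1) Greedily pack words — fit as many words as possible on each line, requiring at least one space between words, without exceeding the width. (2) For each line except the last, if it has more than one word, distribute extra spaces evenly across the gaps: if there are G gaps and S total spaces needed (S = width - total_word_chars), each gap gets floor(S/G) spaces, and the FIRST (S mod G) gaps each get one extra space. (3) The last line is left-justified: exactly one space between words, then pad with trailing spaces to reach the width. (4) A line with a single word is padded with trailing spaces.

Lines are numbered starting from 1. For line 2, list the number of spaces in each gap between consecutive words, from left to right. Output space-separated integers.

Line 1: ['were', 'capture', 'salty'] (min_width=18, slack=4)
Line 2: ['adventures', 'if', 'mountain'] (min_width=22, slack=0)
Line 3: ['ocean', 'fox', 'snow', 'cheese'] (min_width=21, slack=1)
Line 4: ['been', 'bed', 'how', 'purple'] (min_width=19, slack=3)
Line 5: ['purple', 'deep'] (min_width=11, slack=11)

Answer: 1 1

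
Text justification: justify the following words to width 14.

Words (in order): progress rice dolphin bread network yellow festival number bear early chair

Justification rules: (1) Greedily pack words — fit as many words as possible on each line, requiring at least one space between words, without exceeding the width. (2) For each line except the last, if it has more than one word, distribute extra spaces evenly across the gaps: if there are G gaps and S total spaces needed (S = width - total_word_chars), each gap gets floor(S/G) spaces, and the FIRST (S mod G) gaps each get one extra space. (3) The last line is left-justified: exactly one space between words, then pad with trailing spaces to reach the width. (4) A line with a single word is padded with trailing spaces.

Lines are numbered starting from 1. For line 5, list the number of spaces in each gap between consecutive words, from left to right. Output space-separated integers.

Answer: 4

Derivation:
Line 1: ['progress', 'rice'] (min_width=13, slack=1)
Line 2: ['dolphin', 'bread'] (min_width=13, slack=1)
Line 3: ['network', 'yellow'] (min_width=14, slack=0)
Line 4: ['festival'] (min_width=8, slack=6)
Line 5: ['number', 'bear'] (min_width=11, slack=3)
Line 6: ['early', 'chair'] (min_width=11, slack=3)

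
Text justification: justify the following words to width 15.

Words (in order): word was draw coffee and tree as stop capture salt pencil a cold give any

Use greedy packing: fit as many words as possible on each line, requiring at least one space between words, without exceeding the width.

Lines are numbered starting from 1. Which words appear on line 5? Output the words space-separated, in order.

Line 1: ['word', 'was', 'draw'] (min_width=13, slack=2)
Line 2: ['coffee', 'and', 'tree'] (min_width=15, slack=0)
Line 3: ['as', 'stop', 'capture'] (min_width=15, slack=0)
Line 4: ['salt', 'pencil', 'a'] (min_width=13, slack=2)
Line 5: ['cold', 'give', 'any'] (min_width=13, slack=2)

Answer: cold give any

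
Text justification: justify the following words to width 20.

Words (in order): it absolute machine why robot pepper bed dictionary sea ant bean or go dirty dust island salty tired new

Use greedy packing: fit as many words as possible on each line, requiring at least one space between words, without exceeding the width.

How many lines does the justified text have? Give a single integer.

Line 1: ['it', 'absolute', 'machine'] (min_width=19, slack=1)
Line 2: ['why', 'robot', 'pepper', 'bed'] (min_width=20, slack=0)
Line 3: ['dictionary', 'sea', 'ant'] (min_width=18, slack=2)
Line 4: ['bean', 'or', 'go', 'dirty'] (min_width=16, slack=4)
Line 5: ['dust', 'island', 'salty'] (min_width=17, slack=3)
Line 6: ['tired', 'new'] (min_width=9, slack=11)
Total lines: 6

Answer: 6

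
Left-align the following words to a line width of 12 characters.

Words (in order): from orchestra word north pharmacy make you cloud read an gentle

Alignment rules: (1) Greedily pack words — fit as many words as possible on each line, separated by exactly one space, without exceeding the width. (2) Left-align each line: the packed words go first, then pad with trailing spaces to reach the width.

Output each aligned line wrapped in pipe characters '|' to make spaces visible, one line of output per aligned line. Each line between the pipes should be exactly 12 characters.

Answer: |from        |
|orchestra   |
|word north  |
|pharmacy    |
|make you    |
|cloud read  |
|an gentle   |

Derivation:
Line 1: ['from'] (min_width=4, slack=8)
Line 2: ['orchestra'] (min_width=9, slack=3)
Line 3: ['word', 'north'] (min_width=10, slack=2)
Line 4: ['pharmacy'] (min_width=8, slack=4)
Line 5: ['make', 'you'] (min_width=8, slack=4)
Line 6: ['cloud', 'read'] (min_width=10, slack=2)
Line 7: ['an', 'gentle'] (min_width=9, slack=3)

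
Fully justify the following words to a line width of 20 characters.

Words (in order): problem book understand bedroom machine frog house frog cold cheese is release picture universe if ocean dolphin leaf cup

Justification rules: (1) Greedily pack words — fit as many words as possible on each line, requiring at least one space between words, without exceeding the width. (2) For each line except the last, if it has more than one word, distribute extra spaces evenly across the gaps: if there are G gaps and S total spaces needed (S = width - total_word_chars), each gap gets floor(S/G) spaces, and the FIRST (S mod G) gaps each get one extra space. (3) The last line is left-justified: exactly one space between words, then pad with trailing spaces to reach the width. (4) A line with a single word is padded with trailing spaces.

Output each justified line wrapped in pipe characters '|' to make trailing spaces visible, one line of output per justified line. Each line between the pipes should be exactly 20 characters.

Line 1: ['problem', 'book'] (min_width=12, slack=8)
Line 2: ['understand', 'bedroom'] (min_width=18, slack=2)
Line 3: ['machine', 'frog', 'house'] (min_width=18, slack=2)
Line 4: ['frog', 'cold', 'cheese', 'is'] (min_width=19, slack=1)
Line 5: ['release', 'picture'] (min_width=15, slack=5)
Line 6: ['universe', 'if', 'ocean'] (min_width=17, slack=3)
Line 7: ['dolphin', 'leaf', 'cup'] (min_width=16, slack=4)

Answer: |problem         book|
|understand   bedroom|
|machine  frog  house|
|frog  cold cheese is|
|release      picture|
|universe   if  ocean|
|dolphin leaf cup    |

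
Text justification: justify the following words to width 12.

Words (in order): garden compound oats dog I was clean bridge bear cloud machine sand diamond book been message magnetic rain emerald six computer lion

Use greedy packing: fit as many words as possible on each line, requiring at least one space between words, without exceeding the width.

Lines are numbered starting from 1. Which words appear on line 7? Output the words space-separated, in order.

Line 1: ['garden'] (min_width=6, slack=6)
Line 2: ['compound'] (min_width=8, slack=4)
Line 3: ['oats', 'dog', 'I'] (min_width=10, slack=2)
Line 4: ['was', 'clean'] (min_width=9, slack=3)
Line 5: ['bridge', 'bear'] (min_width=11, slack=1)
Line 6: ['cloud'] (min_width=5, slack=7)
Line 7: ['machine', 'sand'] (min_width=12, slack=0)
Line 8: ['diamond', 'book'] (min_width=12, slack=0)
Line 9: ['been', 'message'] (min_width=12, slack=0)
Line 10: ['magnetic'] (min_width=8, slack=4)
Line 11: ['rain', 'emerald'] (min_width=12, slack=0)
Line 12: ['six', 'computer'] (min_width=12, slack=0)
Line 13: ['lion'] (min_width=4, slack=8)

Answer: machine sand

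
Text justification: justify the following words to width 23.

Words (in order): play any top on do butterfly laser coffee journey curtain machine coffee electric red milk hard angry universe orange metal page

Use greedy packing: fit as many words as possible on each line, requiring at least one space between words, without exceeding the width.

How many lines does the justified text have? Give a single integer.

Line 1: ['play', 'any', 'top', 'on', 'do'] (min_width=18, slack=5)
Line 2: ['butterfly', 'laser', 'coffee'] (min_width=22, slack=1)
Line 3: ['journey', 'curtain', 'machine'] (min_width=23, slack=0)
Line 4: ['coffee', 'electric', 'red'] (min_width=19, slack=4)
Line 5: ['milk', 'hard', 'angry'] (min_width=15, slack=8)
Line 6: ['universe', 'orange', 'metal'] (min_width=21, slack=2)
Line 7: ['page'] (min_width=4, slack=19)
Total lines: 7

Answer: 7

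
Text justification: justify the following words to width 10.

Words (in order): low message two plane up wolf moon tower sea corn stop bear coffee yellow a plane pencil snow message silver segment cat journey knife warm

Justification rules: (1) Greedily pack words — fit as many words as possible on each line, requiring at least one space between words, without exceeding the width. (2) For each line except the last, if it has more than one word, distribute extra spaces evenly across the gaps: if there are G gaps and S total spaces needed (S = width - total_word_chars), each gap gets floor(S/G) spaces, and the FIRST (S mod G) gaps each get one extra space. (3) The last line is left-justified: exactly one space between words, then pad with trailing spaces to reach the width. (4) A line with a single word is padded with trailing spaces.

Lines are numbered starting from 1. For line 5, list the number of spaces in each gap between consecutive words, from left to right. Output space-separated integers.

Answer: 1

Derivation:
Line 1: ['low'] (min_width=3, slack=7)
Line 2: ['message'] (min_width=7, slack=3)
Line 3: ['two', 'plane'] (min_width=9, slack=1)
Line 4: ['up', 'wolf'] (min_width=7, slack=3)
Line 5: ['moon', 'tower'] (min_width=10, slack=0)
Line 6: ['sea', 'corn'] (min_width=8, slack=2)
Line 7: ['stop', 'bear'] (min_width=9, slack=1)
Line 8: ['coffee'] (min_width=6, slack=4)
Line 9: ['yellow', 'a'] (min_width=8, slack=2)
Line 10: ['plane'] (min_width=5, slack=5)
Line 11: ['pencil'] (min_width=6, slack=4)
Line 12: ['snow'] (min_width=4, slack=6)
Line 13: ['message'] (min_width=7, slack=3)
Line 14: ['silver'] (min_width=6, slack=4)
Line 15: ['segment'] (min_width=7, slack=3)
Line 16: ['cat'] (min_width=3, slack=7)
Line 17: ['journey'] (min_width=7, slack=3)
Line 18: ['knife', 'warm'] (min_width=10, slack=0)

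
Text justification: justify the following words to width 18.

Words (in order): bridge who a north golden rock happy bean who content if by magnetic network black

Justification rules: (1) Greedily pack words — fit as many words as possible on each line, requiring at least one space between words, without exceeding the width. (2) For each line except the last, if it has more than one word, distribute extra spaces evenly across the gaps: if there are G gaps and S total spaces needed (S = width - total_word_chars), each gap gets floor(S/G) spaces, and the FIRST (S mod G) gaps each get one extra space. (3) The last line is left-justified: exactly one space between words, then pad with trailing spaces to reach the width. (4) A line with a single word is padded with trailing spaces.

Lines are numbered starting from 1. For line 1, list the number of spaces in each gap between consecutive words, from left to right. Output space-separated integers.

Answer: 1 1 1

Derivation:
Line 1: ['bridge', 'who', 'a', 'north'] (min_width=18, slack=0)
Line 2: ['golden', 'rock', 'happy'] (min_width=17, slack=1)
Line 3: ['bean', 'who', 'content'] (min_width=16, slack=2)
Line 4: ['if', 'by', 'magnetic'] (min_width=14, slack=4)
Line 5: ['network', 'black'] (min_width=13, slack=5)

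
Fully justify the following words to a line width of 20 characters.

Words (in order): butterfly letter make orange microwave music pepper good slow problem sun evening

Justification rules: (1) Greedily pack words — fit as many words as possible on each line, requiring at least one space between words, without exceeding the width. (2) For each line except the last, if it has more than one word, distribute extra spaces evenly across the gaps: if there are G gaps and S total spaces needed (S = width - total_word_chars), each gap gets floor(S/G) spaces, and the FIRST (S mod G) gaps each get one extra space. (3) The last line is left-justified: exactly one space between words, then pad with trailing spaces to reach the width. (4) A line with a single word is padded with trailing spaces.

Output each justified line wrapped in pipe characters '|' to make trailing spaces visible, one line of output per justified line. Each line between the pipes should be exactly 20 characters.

Line 1: ['butterfly', 'letter'] (min_width=16, slack=4)
Line 2: ['make', 'orange'] (min_width=11, slack=9)
Line 3: ['microwave', 'music'] (min_width=15, slack=5)
Line 4: ['pepper', 'good', 'slow'] (min_width=16, slack=4)
Line 5: ['problem', 'sun', 'evening'] (min_width=19, slack=1)

Answer: |butterfly     letter|
|make          orange|
|microwave      music|
|pepper   good   slow|
|problem sun evening |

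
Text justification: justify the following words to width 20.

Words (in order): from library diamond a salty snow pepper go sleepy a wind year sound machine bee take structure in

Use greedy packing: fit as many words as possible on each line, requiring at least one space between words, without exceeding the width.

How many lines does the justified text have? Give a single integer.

Line 1: ['from', 'library', 'diamond'] (min_width=20, slack=0)
Line 2: ['a', 'salty', 'snow', 'pepper'] (min_width=19, slack=1)
Line 3: ['go', 'sleepy', 'a', 'wind'] (min_width=16, slack=4)
Line 4: ['year', 'sound', 'machine'] (min_width=18, slack=2)
Line 5: ['bee', 'take', 'structure'] (min_width=18, slack=2)
Line 6: ['in'] (min_width=2, slack=18)
Total lines: 6

Answer: 6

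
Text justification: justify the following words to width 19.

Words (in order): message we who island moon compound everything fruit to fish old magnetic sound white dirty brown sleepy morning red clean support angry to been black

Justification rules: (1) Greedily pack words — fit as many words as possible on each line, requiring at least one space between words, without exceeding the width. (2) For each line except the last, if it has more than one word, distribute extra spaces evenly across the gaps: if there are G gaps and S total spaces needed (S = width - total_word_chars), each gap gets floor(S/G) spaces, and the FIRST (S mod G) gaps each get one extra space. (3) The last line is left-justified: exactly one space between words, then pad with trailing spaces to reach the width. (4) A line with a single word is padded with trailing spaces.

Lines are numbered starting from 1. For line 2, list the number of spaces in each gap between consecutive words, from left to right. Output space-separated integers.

Answer: 9

Derivation:
Line 1: ['message', 'we', 'who'] (min_width=14, slack=5)
Line 2: ['island', 'moon'] (min_width=11, slack=8)
Line 3: ['compound', 'everything'] (min_width=19, slack=0)
Line 4: ['fruit', 'to', 'fish', 'old'] (min_width=17, slack=2)
Line 5: ['magnetic', 'sound'] (min_width=14, slack=5)
Line 6: ['white', 'dirty', 'brown'] (min_width=17, slack=2)
Line 7: ['sleepy', 'morning', 'red'] (min_width=18, slack=1)
Line 8: ['clean', 'support', 'angry'] (min_width=19, slack=0)
Line 9: ['to', 'been', 'black'] (min_width=13, slack=6)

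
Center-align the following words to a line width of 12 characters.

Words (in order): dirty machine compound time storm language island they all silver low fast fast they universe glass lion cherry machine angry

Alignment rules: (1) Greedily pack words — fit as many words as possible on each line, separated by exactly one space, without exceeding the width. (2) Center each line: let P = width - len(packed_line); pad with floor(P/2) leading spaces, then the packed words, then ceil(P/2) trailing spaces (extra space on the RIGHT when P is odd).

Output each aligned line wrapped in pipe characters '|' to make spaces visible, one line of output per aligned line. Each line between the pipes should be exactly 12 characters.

Line 1: ['dirty'] (min_width=5, slack=7)
Line 2: ['machine'] (min_width=7, slack=5)
Line 3: ['compound'] (min_width=8, slack=4)
Line 4: ['time', 'storm'] (min_width=10, slack=2)
Line 5: ['language'] (min_width=8, slack=4)
Line 6: ['island', 'they'] (min_width=11, slack=1)
Line 7: ['all', 'silver'] (min_width=10, slack=2)
Line 8: ['low', 'fast'] (min_width=8, slack=4)
Line 9: ['fast', 'they'] (min_width=9, slack=3)
Line 10: ['universe'] (min_width=8, slack=4)
Line 11: ['glass', 'lion'] (min_width=10, slack=2)
Line 12: ['cherry'] (min_width=6, slack=6)
Line 13: ['machine'] (min_width=7, slack=5)
Line 14: ['angry'] (min_width=5, slack=7)

Answer: |   dirty    |
|  machine   |
|  compound  |
| time storm |
|  language  |
|island they |
| all silver |
|  low fast  |
| fast they  |
|  universe  |
| glass lion |
|   cherry   |
|  machine   |
|   angry    |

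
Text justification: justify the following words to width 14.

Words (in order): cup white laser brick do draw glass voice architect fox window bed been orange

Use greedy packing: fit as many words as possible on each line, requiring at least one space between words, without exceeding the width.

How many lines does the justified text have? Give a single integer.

Answer: 7

Derivation:
Line 1: ['cup', 'white'] (min_width=9, slack=5)
Line 2: ['laser', 'brick', 'do'] (min_width=14, slack=0)
Line 3: ['draw', 'glass'] (min_width=10, slack=4)
Line 4: ['voice'] (min_width=5, slack=9)
Line 5: ['architect', 'fox'] (min_width=13, slack=1)
Line 6: ['window', 'bed'] (min_width=10, slack=4)
Line 7: ['been', 'orange'] (min_width=11, slack=3)
Total lines: 7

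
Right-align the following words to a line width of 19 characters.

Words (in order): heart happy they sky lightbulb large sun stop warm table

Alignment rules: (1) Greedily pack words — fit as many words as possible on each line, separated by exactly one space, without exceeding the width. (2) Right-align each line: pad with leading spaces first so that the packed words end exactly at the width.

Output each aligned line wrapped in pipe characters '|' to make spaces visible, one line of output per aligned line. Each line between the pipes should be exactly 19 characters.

Line 1: ['heart', 'happy', 'they'] (min_width=16, slack=3)
Line 2: ['sky', 'lightbulb', 'large'] (min_width=19, slack=0)
Line 3: ['sun', 'stop', 'warm', 'table'] (min_width=19, slack=0)

Answer: |   heart happy they|
|sky lightbulb large|
|sun stop warm table|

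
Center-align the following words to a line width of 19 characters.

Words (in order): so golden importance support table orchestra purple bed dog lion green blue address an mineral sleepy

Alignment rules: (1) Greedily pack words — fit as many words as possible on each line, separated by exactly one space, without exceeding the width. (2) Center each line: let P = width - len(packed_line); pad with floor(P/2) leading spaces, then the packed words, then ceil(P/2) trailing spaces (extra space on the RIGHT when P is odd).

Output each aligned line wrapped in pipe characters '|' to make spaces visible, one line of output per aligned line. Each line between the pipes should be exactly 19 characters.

Line 1: ['so', 'golden'] (min_width=9, slack=10)
Line 2: ['importance', 'support'] (min_width=18, slack=1)
Line 3: ['table', 'orchestra'] (min_width=15, slack=4)
Line 4: ['purple', 'bed', 'dog', 'lion'] (min_width=19, slack=0)
Line 5: ['green', 'blue', 'address'] (min_width=18, slack=1)
Line 6: ['an', 'mineral', 'sleepy'] (min_width=17, slack=2)

Answer: |     so golden     |
|importance support |
|  table orchestra  |
|purple bed dog lion|
|green blue address |
| an mineral sleepy |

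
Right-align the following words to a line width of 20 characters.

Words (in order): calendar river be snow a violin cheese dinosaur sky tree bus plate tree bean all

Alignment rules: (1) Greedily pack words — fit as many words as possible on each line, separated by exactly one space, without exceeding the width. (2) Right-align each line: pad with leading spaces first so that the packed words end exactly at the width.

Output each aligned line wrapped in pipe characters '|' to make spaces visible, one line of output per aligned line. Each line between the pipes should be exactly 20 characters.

Line 1: ['calendar', 'river', 'be'] (min_width=17, slack=3)
Line 2: ['snow', 'a', 'violin', 'cheese'] (min_width=20, slack=0)
Line 3: ['dinosaur', 'sky', 'tree'] (min_width=17, slack=3)
Line 4: ['bus', 'plate', 'tree', 'bean'] (min_width=19, slack=1)
Line 5: ['all'] (min_width=3, slack=17)

Answer: |   calendar river be|
|snow a violin cheese|
|   dinosaur sky tree|
| bus plate tree bean|
|                 all|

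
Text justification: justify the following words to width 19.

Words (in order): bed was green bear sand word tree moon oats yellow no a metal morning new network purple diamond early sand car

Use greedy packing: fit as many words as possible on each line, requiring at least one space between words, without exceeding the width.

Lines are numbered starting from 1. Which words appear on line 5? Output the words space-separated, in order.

Answer: network purple

Derivation:
Line 1: ['bed', 'was', 'green', 'bear'] (min_width=18, slack=1)
Line 2: ['sand', 'word', 'tree', 'moon'] (min_width=19, slack=0)
Line 3: ['oats', 'yellow', 'no', 'a'] (min_width=16, slack=3)
Line 4: ['metal', 'morning', 'new'] (min_width=17, slack=2)
Line 5: ['network', 'purple'] (min_width=14, slack=5)
Line 6: ['diamond', 'early', 'sand'] (min_width=18, slack=1)
Line 7: ['car'] (min_width=3, slack=16)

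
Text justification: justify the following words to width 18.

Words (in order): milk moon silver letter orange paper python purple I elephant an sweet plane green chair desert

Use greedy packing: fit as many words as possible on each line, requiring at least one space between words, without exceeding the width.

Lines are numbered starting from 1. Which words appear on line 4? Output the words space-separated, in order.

Line 1: ['milk', 'moon', 'silver'] (min_width=16, slack=2)
Line 2: ['letter', 'orange'] (min_width=13, slack=5)
Line 3: ['paper', 'python'] (min_width=12, slack=6)
Line 4: ['purple', 'I', 'elephant'] (min_width=17, slack=1)
Line 5: ['an', 'sweet', 'plane'] (min_width=14, slack=4)
Line 6: ['green', 'chair', 'desert'] (min_width=18, slack=0)

Answer: purple I elephant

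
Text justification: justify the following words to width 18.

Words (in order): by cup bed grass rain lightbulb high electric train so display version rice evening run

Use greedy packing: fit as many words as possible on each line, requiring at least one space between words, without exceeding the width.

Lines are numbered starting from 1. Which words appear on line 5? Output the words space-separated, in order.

Answer: version rice

Derivation:
Line 1: ['by', 'cup', 'bed', 'grass'] (min_width=16, slack=2)
Line 2: ['rain', 'lightbulb'] (min_width=14, slack=4)
Line 3: ['high', 'electric'] (min_width=13, slack=5)
Line 4: ['train', 'so', 'display'] (min_width=16, slack=2)
Line 5: ['version', 'rice'] (min_width=12, slack=6)
Line 6: ['evening', 'run'] (min_width=11, slack=7)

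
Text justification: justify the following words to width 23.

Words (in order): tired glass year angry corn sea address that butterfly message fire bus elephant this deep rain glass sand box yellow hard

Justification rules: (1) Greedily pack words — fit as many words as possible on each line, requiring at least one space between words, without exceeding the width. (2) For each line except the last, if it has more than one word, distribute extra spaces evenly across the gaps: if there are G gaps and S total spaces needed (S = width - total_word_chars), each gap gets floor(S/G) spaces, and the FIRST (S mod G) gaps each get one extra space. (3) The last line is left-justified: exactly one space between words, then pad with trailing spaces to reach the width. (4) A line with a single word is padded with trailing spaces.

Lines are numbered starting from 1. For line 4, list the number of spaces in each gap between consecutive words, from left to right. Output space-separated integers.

Line 1: ['tired', 'glass', 'year', 'angry'] (min_width=22, slack=1)
Line 2: ['corn', 'sea', 'address', 'that'] (min_width=21, slack=2)
Line 3: ['butterfly', 'message', 'fire'] (min_width=22, slack=1)
Line 4: ['bus', 'elephant', 'this', 'deep'] (min_width=22, slack=1)
Line 5: ['rain', 'glass', 'sand', 'box'] (min_width=19, slack=4)
Line 6: ['yellow', 'hard'] (min_width=11, slack=12)

Answer: 2 1 1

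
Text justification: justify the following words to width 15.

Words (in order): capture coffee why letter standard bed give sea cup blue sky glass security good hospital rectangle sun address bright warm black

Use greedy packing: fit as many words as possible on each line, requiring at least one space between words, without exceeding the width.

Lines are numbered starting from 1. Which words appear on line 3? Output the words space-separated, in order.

Line 1: ['capture', 'coffee'] (min_width=14, slack=1)
Line 2: ['why', 'letter'] (min_width=10, slack=5)
Line 3: ['standard', 'bed'] (min_width=12, slack=3)
Line 4: ['give', 'sea', 'cup'] (min_width=12, slack=3)
Line 5: ['blue', 'sky', 'glass'] (min_width=14, slack=1)
Line 6: ['security', 'good'] (min_width=13, slack=2)
Line 7: ['hospital'] (min_width=8, slack=7)
Line 8: ['rectangle', 'sun'] (min_width=13, slack=2)
Line 9: ['address', 'bright'] (min_width=14, slack=1)
Line 10: ['warm', 'black'] (min_width=10, slack=5)

Answer: standard bed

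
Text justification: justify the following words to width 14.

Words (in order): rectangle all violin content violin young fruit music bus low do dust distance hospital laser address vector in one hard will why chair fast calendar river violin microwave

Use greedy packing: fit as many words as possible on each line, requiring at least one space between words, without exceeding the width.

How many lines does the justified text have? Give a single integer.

Line 1: ['rectangle', 'all'] (min_width=13, slack=1)
Line 2: ['violin', 'content'] (min_width=14, slack=0)
Line 3: ['violin', 'young'] (min_width=12, slack=2)
Line 4: ['fruit', 'music'] (min_width=11, slack=3)
Line 5: ['bus', 'low', 'do'] (min_width=10, slack=4)
Line 6: ['dust', 'distance'] (min_width=13, slack=1)
Line 7: ['hospital', 'laser'] (min_width=14, slack=0)
Line 8: ['address', 'vector'] (min_width=14, slack=0)
Line 9: ['in', 'one', 'hard'] (min_width=11, slack=3)
Line 10: ['will', 'why', 'chair'] (min_width=14, slack=0)
Line 11: ['fast', 'calendar'] (min_width=13, slack=1)
Line 12: ['river', 'violin'] (min_width=12, slack=2)
Line 13: ['microwave'] (min_width=9, slack=5)
Total lines: 13

Answer: 13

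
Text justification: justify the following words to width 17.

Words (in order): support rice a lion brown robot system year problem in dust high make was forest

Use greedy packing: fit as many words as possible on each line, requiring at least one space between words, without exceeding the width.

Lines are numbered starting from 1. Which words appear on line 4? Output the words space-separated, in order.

Answer: problem in dust

Derivation:
Line 1: ['support', 'rice', 'a'] (min_width=14, slack=3)
Line 2: ['lion', 'brown', 'robot'] (min_width=16, slack=1)
Line 3: ['system', 'year'] (min_width=11, slack=6)
Line 4: ['problem', 'in', 'dust'] (min_width=15, slack=2)
Line 5: ['high', 'make', 'was'] (min_width=13, slack=4)
Line 6: ['forest'] (min_width=6, slack=11)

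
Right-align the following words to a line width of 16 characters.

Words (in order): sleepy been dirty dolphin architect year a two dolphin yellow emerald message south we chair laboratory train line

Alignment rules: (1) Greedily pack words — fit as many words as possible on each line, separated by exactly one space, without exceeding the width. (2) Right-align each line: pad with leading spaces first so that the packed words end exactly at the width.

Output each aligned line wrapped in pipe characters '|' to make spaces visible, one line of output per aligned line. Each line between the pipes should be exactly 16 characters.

Answer: |     sleepy been|
|   dirty dolphin|
|architect year a|
|     two dolphin|
|  yellow emerald|
|message south we|
|chair laboratory|
|      train line|

Derivation:
Line 1: ['sleepy', 'been'] (min_width=11, slack=5)
Line 2: ['dirty', 'dolphin'] (min_width=13, slack=3)
Line 3: ['architect', 'year', 'a'] (min_width=16, slack=0)
Line 4: ['two', 'dolphin'] (min_width=11, slack=5)
Line 5: ['yellow', 'emerald'] (min_width=14, slack=2)
Line 6: ['message', 'south', 'we'] (min_width=16, slack=0)
Line 7: ['chair', 'laboratory'] (min_width=16, slack=0)
Line 8: ['train', 'line'] (min_width=10, slack=6)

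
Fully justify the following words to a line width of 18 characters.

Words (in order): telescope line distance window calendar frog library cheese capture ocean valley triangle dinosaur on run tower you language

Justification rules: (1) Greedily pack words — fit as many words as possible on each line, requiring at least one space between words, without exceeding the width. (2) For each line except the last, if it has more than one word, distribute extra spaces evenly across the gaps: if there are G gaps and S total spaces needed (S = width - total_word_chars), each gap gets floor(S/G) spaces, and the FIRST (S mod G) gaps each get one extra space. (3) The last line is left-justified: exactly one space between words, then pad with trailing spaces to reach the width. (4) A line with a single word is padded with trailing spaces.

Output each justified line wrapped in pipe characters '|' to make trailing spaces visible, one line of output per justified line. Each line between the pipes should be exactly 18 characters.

Answer: |telescope     line|
|distance    window|
|calendar      frog|
|library     cheese|
|capture      ocean|
|valley    triangle|
|dinosaur   on  run|
|tower you language|

Derivation:
Line 1: ['telescope', 'line'] (min_width=14, slack=4)
Line 2: ['distance', 'window'] (min_width=15, slack=3)
Line 3: ['calendar', 'frog'] (min_width=13, slack=5)
Line 4: ['library', 'cheese'] (min_width=14, slack=4)
Line 5: ['capture', 'ocean'] (min_width=13, slack=5)
Line 6: ['valley', 'triangle'] (min_width=15, slack=3)
Line 7: ['dinosaur', 'on', 'run'] (min_width=15, slack=3)
Line 8: ['tower', 'you', 'language'] (min_width=18, slack=0)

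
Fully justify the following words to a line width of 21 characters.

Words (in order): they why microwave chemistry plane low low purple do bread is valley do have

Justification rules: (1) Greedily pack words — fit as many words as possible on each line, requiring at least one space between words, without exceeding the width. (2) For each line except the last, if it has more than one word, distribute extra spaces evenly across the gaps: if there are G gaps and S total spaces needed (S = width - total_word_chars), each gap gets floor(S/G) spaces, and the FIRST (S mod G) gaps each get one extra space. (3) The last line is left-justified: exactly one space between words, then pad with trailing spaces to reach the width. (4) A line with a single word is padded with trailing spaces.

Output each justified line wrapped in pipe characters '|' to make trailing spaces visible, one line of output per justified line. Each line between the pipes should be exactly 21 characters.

Line 1: ['they', 'why', 'microwave'] (min_width=18, slack=3)
Line 2: ['chemistry', 'plane', 'low'] (min_width=19, slack=2)
Line 3: ['low', 'purple', 'do', 'bread'] (min_width=19, slack=2)
Line 4: ['is', 'valley', 'do', 'have'] (min_width=17, slack=4)

Answer: |they   why  microwave|
|chemistry  plane  low|
|low  purple  do bread|
|is valley do have    |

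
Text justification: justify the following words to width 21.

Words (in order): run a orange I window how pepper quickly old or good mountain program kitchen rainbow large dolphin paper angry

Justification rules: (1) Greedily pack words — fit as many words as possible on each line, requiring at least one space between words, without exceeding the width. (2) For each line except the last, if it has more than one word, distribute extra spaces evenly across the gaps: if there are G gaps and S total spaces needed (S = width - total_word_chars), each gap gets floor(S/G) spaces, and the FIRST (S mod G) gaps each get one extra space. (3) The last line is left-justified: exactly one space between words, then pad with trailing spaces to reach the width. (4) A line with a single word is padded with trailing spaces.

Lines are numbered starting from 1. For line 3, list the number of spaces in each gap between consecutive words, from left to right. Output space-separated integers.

Answer: 2 1 1

Derivation:
Line 1: ['run', 'a', 'orange', 'I', 'window'] (min_width=21, slack=0)
Line 2: ['how', 'pepper', 'quickly'] (min_width=18, slack=3)
Line 3: ['old', 'or', 'good', 'mountain'] (min_width=20, slack=1)
Line 4: ['program', 'kitchen'] (min_width=15, slack=6)
Line 5: ['rainbow', 'large', 'dolphin'] (min_width=21, slack=0)
Line 6: ['paper', 'angry'] (min_width=11, slack=10)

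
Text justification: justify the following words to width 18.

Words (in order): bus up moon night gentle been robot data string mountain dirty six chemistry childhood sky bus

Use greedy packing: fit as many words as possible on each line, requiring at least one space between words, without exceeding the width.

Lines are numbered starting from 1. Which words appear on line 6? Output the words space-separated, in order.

Answer: childhood sky bus

Derivation:
Line 1: ['bus', 'up', 'moon', 'night'] (min_width=17, slack=1)
Line 2: ['gentle', 'been', 'robot'] (min_width=17, slack=1)
Line 3: ['data', 'string'] (min_width=11, slack=7)
Line 4: ['mountain', 'dirty', 'six'] (min_width=18, slack=0)
Line 5: ['chemistry'] (min_width=9, slack=9)
Line 6: ['childhood', 'sky', 'bus'] (min_width=17, slack=1)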